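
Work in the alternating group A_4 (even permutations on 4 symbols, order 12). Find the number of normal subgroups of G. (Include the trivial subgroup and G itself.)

3

G has 10 subgroups. Checking conjugation-invariance by order — order 1: 1/1 normal; order 2: 0/3 normal; order 3: 0/4 normal; order 4: 1/1 normal; order 12: 1/1 normal.
Total normal subgroups: 3.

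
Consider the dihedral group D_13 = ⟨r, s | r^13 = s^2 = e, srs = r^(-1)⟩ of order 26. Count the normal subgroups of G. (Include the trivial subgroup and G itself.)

3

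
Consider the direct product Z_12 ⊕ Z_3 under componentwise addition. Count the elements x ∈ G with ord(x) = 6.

8

An element (a,b) has order lcm(ord(a), ord(b)); count pairs with lcm equal to 6.
Enumerating gives 8 such elements.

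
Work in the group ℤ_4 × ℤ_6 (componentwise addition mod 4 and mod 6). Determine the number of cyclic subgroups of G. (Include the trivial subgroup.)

Each element a generates a cyclic subgroup ⟨a⟩; distinct elements may generate the same one (a cyclic group of order d has φ(d) generators).
Cyclic subgroups by order — order 1: 1; order 2: 3; order 3: 1; order 4: 2; order 6: 3; order 12: 2.
Total: 12.

12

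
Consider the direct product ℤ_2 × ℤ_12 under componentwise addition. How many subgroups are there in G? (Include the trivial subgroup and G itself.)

16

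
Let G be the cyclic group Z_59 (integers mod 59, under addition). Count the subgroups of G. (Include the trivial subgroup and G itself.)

A cyclic group of order 59 has exactly one subgroup for each divisor of 59.
Divisors of 59: 1, 59.
So Z_59 has 2 subgroups.

2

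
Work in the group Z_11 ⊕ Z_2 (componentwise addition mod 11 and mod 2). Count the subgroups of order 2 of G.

|G| = 22 and 2 | 22, so subgroups of order 2 are possible by Lagrange.
The subgroups of order 2 are: {(0,0), (0,1)}.
So G has 1 subgroup of order 2.

1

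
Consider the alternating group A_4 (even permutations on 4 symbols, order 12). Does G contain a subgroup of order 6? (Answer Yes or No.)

6 | 12, so Lagrange does not rule it out; but checking all subgroups of G, none has order 6.
(A_4 is the standard example that the converse of Lagrange fails.)

No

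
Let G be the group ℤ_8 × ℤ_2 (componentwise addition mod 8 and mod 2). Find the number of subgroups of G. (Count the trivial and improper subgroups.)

11

|G| = 16, so by Lagrange every subgroup order divides 16. Divisors: 1, 2, 4, 8, 16.
Subgroups by order — order 1: 1; order 2: 3; order 4: 3; order 8: 3; order 16: 1.
Total: 1 + 3 + 3 + 3 + 1 = 11.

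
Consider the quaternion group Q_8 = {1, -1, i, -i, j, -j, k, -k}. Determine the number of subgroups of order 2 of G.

1

|G| = 8 and 2 | 8, so subgroups of order 2 are possible by Lagrange.
The subgroups of order 2 are: {1, -1}.
So G has 1 subgroup of order 2.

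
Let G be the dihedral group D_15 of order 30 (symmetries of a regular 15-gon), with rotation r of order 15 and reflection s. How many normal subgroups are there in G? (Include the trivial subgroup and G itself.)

5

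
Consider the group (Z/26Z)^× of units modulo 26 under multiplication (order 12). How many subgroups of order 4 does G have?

|G| = 12 and 4 | 12, so subgroups of order 4 are possible by Lagrange.
The subgroups of order 4 are: {1, 5, 21, 25}.
So G has 1 subgroup of order 4.

1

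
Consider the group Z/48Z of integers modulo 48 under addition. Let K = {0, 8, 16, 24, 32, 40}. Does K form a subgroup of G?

|K| = 6 divides |G| = 48, consistent with Lagrange.
K contains the identity, every element's inverse is in K, and K is closed under +: it is a subgroup.
In fact K = ⟨8⟩.

Yes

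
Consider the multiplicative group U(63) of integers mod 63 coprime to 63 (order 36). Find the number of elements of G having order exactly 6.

24

Enumerating element orders in G gives 24 elements of order 6.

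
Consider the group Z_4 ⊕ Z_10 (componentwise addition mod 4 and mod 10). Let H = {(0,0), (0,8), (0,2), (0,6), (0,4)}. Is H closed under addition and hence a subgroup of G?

Yes

|H| = 5 divides |G| = 40, consistent with Lagrange.
H contains the identity, every element's inverse is in H, and H is closed under +: it is a subgroup.
In fact H = ⟨(0,2)⟩.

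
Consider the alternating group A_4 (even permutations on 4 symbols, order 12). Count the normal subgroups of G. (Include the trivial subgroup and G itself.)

G has 10 subgroups. Checking conjugation-invariance by order — order 1: 1/1 normal; order 2: 0/3 normal; order 3: 0/4 normal; order 4: 1/1 normal; order 12: 1/1 normal.
Total normal subgroups: 3.

3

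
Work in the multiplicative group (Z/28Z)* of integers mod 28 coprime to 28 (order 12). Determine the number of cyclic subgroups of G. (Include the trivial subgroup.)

8

A cyclic subgroup of order d is generated by each of its φ(d) elements of order d, so the cyclic subgroups of order d number (#elements of order d)/φ(d).
Cyclic subgroups by order — order 1: 1; order 2: 3; order 3: 1; order 6: 3.
Total: 8.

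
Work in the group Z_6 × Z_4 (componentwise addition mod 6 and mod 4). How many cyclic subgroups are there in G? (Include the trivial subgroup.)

Each element a generates a cyclic subgroup ⟨a⟩; distinct elements may generate the same one (a cyclic group of order d has φ(d) generators).
Cyclic subgroups by order — order 1: 1; order 2: 3; order 3: 1; order 4: 2; order 6: 3; order 12: 2.
Total: 12.

12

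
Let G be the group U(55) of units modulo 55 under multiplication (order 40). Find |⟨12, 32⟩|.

8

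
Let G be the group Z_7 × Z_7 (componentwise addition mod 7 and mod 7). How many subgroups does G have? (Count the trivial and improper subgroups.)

10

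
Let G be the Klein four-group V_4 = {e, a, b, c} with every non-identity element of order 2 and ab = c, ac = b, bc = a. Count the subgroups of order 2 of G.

3

|G| = 4 and 2 | 4, so subgroups of order 2 are possible by Lagrange.
The subgroups of order 2 are: {e, a}; {e, b}; {e, c}.
So G has 3 subgroups of order 2.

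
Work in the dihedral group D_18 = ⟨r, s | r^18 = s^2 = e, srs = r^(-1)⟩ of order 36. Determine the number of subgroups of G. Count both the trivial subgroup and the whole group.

|G| = 36, so by Lagrange every subgroup order divides 36. Divisors: 1, 2, 3, 4, 6, 9, 12, 18, 36.
Subgroups by order — order 1: 1; order 2: 19; order 3: 1; order 4: 9; order 6: 7; order 9: 1; order 12: 3; order 18: 3; order 36: 1.
Total: 1 + 19 + 1 + 9 + 7 + 1 + 3 + 3 + 1 = 45.

45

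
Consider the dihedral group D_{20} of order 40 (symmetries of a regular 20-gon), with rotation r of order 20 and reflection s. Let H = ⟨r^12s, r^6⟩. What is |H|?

20

|⟨r^12s⟩| = 2 and |⟨r^6⟩| = 10, so |H| is a multiple of lcm(2, 10) = 10 and divides |G| = 40.
Closing under the operation: H = {e, r^2, r^4, r^6, r^8, r^10, r^12, r^14, r^16, r^18, s, r^2s, r^4s, r^6s, r^8s, r^10s, r^12s, r^14s, r^16s, r^18s}, so |H| = 20.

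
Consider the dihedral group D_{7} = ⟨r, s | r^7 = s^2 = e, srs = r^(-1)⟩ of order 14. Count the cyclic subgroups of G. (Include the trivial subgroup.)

9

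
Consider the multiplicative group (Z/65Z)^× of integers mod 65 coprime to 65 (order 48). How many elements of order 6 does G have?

The elements of order 6 are: 4, 9, 29, 36, 49, 56.
That's 6.

6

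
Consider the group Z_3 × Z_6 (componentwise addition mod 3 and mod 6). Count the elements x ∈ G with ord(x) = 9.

0

An element (a,b) has order lcm(ord(a), ord(b)); count pairs with lcm equal to 9.
Enumerating gives 0 such elements.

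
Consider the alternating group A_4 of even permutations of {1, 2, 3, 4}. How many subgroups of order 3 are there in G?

4

|G| = 12 and 3 | 12, so subgroups of order 3 are possible by Lagrange.
The subgroups of order 3 are: {e, (1 2 3), (1 3 2)}; {e, (1 2 4), (1 4 2)}; {e, (1 3 4), (1 4 3)}; {e, (2 3 4), (2 4 3)}.
So G has 4 subgroups of order 3.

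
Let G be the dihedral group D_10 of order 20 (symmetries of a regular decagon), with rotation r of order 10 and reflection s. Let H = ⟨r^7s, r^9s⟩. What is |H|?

10

|⟨r^7s⟩| = 2 and |⟨r^9s⟩| = 2, so |H| is a multiple of lcm(2, 2) = 2 and divides |G| = 20.
Closing under the operation: H = {e, r^2, r^4, r^6, r^8, rs, r^3s, r^5s, r^7s, r^9s}, so |H| = 10.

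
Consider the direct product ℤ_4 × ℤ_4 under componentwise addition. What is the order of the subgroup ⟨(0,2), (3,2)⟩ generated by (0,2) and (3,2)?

8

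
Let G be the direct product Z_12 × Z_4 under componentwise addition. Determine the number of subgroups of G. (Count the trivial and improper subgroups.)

30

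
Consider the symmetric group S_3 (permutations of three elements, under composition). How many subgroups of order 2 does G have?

3

|G| = 6 and 2 | 6, so subgroups of order 2 are possible by Lagrange.
The subgroups of order 2 are: {e, (1 2)}; {e, (1 3)}; {e, (2 3)}.
So G has 3 subgroups of order 2.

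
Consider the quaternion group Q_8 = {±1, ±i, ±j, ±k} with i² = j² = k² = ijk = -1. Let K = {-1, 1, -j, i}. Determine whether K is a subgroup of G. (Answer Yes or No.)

-j ∈ K but its inverse j ∉ K, so K is not a subgroup.

No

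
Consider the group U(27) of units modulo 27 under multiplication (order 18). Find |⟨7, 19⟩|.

|⟨7⟩| = 9 and |⟨19⟩| = 3, so |H| is a multiple of lcm(9, 3) = 9 and divides |G| = 18.
Closing under the operation: H = {1, 4, 7, 10, 13, 16, 19, 22, 25}, so |H| = 9.

9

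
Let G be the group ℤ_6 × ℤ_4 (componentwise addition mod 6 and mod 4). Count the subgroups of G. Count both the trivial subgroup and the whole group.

16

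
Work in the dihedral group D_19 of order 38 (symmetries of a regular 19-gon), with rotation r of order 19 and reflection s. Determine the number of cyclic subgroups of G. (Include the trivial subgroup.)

Each element a generates a cyclic subgroup ⟨a⟩; distinct elements may generate the same one (a cyclic group of order d has φ(d) generators).
Cyclic subgroups by order — order 1: 1; order 2: 19; order 19: 1.
Total: 21.

21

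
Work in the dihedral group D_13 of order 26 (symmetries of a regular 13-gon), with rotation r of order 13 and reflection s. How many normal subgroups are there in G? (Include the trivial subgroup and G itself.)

G has 16 subgroups. Checking conjugation-invariance by order — order 1: 1/1 normal; order 2: 0/13 normal; order 13: 1/1 normal; order 26: 1/1 normal.
Total normal subgroups: 3.

3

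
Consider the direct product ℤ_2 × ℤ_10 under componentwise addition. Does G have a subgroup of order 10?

Yes

10 | 20. A subgroup of order 10 is {(0,0), (0,1), (0,2), (0,3), (0,4), (0,5), (0,6), (0,7), (0,8), (0,9)}.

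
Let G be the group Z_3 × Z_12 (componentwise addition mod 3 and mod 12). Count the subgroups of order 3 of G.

4

|G| = 36 and 3 | 36, so subgroups of order 3 are possible by Lagrange.
The subgroups of order 3 are: {(0,0), (0,4), (0,8)}; {(0,0), (1,0), (2,0)}; {(0,0), (1,4), (2,8)}; {(0,0), (1,8), (2,4)}.
So G has 4 subgroups of order 3.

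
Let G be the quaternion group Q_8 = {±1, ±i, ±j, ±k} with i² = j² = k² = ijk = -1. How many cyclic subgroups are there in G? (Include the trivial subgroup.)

5

A cyclic subgroup of order d is generated by each of its φ(d) elements of order d, so the cyclic subgroups of order d number (#elements of order d)/φ(d).
Cyclic subgroups by order — order 1: 1; order 2: 1; order 4: 3.
Total: 5.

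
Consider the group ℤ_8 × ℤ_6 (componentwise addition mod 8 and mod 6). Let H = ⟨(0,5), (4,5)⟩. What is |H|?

|⟨(0,5)⟩| = 6 and |⟨(4,5)⟩| = 6, so |H| is a multiple of lcm(6, 6) = 6 and divides |G| = 48.
Closing under the operation: H = {(0,0), (0,1), (0,2), (0,3), (0,4), (0,5), (4,0), (4,1), (4,2), (4,3), (4,4), (4,5)}, so |H| = 12.

12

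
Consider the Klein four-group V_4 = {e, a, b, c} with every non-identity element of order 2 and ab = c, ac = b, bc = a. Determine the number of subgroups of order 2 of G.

3

|G| = 4 and 2 | 4, so subgroups of order 2 are possible by Lagrange.
The subgroups of order 2 are: {e, a}; {e, b}; {e, c}.
So G has 3 subgroups of order 2.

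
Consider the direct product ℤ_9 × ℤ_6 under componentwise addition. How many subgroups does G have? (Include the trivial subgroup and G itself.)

20

|G| = 54, so by Lagrange every subgroup order divides 54. Divisors: 1, 2, 3, 6, 9, 18, 27, 54.
Subgroups by order — order 1: 1; order 2: 1; order 3: 4; order 6: 4; order 9: 4; order 18: 4; order 27: 1; order 54: 1.
Total: 1 + 1 + 4 + 4 + 4 + 4 + 1 + 1 = 20.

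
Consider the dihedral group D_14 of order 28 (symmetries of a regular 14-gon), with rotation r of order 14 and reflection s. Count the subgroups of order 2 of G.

15

|G| = 28 and 2 | 28, so subgroups of order 2 are possible by Lagrange.
The subgroups of order 2 are: {e, r^10s}; {e, r^11s}; {e, r^12s}; {e, r^13s}; … (15 in all).
So G has 15 subgroups of order 2.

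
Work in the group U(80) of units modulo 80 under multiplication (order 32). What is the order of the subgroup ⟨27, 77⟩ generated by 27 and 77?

|⟨27⟩| = 4 and |⟨77⟩| = 4, so |H| is a multiple of lcm(4, 4) = 4 and divides |G| = 32.
Closing under the operation: H = {1, 3, 9, 27, 53, 71, 77, 79}, so |H| = 8.

8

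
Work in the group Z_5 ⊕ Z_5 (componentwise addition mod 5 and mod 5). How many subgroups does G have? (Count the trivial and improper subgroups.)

8

|G| = 25, so by Lagrange every subgroup order divides 25. Divisors: 1, 5, 25.
Subgroups by order — order 1: 1; order 5: 6; order 25: 1.
Total: 1 + 6 + 1 = 8.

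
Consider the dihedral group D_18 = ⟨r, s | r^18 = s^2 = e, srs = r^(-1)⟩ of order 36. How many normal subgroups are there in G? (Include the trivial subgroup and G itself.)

9

G has 45 subgroups. Checking conjugation-invariance by order — order 1: 1/1 normal; order 2: 1/19 normal; order 3: 1/1 normal; order 4: 0/9 normal; order 6: 1/7 normal; order 9: 1/1 normal; order 12: 0/3 normal; order 18: 3/3 normal; order 36: 1/1 normal.
Total normal subgroups: 9.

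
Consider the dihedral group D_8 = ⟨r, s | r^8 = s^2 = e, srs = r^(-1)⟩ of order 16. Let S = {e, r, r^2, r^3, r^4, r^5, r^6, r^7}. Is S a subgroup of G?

|S| = 8 divides |G| = 16, consistent with Lagrange.
S contains the identity, every element's inverse is in S, and S is closed under ·: it is a subgroup.
In fact S = ⟨r^7⟩.

Yes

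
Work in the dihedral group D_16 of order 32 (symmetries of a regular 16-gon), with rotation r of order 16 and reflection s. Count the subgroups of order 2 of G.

17

|G| = 32 and 2 | 32, so subgroups of order 2 are possible by Lagrange.
The subgroups of order 2 are: {e, r^10s}; {e, r^11s}; {e, r^12s}; {e, r^13s}; … (17 in all).
So G has 17 subgroups of order 2.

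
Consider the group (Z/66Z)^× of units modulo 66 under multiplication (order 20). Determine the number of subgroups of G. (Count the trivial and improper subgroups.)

10

|G| = 20, so by Lagrange every subgroup order divides 20. Divisors: 1, 2, 4, 5, 10, 20.
Subgroups by order — order 1: 1; order 2: 3; order 4: 1; order 5: 1; order 10: 3; order 20: 1.
Total: 1 + 3 + 1 + 1 + 3 + 1 = 10.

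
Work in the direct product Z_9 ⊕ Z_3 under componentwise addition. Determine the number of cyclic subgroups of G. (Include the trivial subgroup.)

Group the elements of G by the cyclic subgroup they generate; each cyclic subgroup of order d accounts for φ(d) elements.
Cyclic subgroups by order — order 1: 1; order 3: 4; order 9: 3.
Total: 8.

8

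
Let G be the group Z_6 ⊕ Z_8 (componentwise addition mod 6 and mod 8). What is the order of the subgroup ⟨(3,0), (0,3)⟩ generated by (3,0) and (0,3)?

|⟨(3,0)⟩| = 2 and |⟨(0,3)⟩| = 8, so |H| is a multiple of lcm(2, 8) = 8 and divides |G| = 48.
Closing under the operation: H = {(0,0), (0,1), (0,2), (0,3), (0,4), (0,5), (0,6), (0,7), (3,0), (3,1), (3,2), (3,3), (3,4), (3,5), (3,6), (3,7)}, so |H| = 16.

16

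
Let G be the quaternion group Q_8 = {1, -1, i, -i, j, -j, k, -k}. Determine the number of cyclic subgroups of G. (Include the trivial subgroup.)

5

A cyclic subgroup of order d is generated by each of its φ(d) elements of order d, so the cyclic subgroups of order d number (#elements of order d)/φ(d).
Cyclic subgroups by order — order 1: 1; order 2: 1; order 4: 3.
Total: 5.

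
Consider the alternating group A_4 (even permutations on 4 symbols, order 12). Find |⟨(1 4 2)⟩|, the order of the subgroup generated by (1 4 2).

Computing powers of (1 4 2): the smallest k with ((1 4 2))^k = e is k = 3.

3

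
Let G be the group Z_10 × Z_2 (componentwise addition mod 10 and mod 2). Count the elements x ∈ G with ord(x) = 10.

An element (a,b) has order lcm(ord(a), ord(b)); count pairs with lcm equal to 10.
Enumerating gives 12 such elements.

12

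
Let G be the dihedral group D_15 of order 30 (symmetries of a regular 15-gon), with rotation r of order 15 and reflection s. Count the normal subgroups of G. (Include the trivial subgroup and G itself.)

G has 28 subgroups. Checking conjugation-invariance by order — order 1: 1/1 normal; order 2: 0/15 normal; order 3: 1/1 normal; order 5: 1/1 normal; order 6: 0/5 normal; order 10: 0/3 normal; order 15: 1/1 normal; order 30: 1/1 normal.
Total normal subgroups: 5.

5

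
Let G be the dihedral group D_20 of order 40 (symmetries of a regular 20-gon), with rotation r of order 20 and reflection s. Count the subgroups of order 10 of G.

|G| = 40 and 10 | 40, so subgroups of order 10 are possible by Lagrange.
The subgroups of order 10 are: {e, r^2, r^4, r^6, r^8, r^10, r^12, r^14, r^16, r^18}; {e, r^4, r^8, r^12, r^16, r^2s, r^6s, r^10s, r^14s, r^18s}; {e, r^4, r^8, r^12, r^16, r^3s, r^7s, r^11s, r^15s, r^19s}; {e, r^4, r^8, r^12, r^16, s, r^4s, r^8s, r^12s, r^16s}; … (5 in all).
So G has 5 subgroups of order 10.

5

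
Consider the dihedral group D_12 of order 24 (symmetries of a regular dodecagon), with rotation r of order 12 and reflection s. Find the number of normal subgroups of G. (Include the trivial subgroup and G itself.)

9

G has 34 subgroups. Checking conjugation-invariance by order — order 1: 1/1 normal; order 2: 1/13 normal; order 3: 1/1 normal; order 4: 1/7 normal; order 6: 1/5 normal; order 8: 0/3 normal; order 12: 3/3 normal; order 24: 1/1 normal.
Total normal subgroups: 9.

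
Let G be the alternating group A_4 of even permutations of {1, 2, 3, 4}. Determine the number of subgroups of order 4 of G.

1

|G| = 12 and 4 | 12, so subgroups of order 4 are possible by Lagrange.
The subgroups of order 4 are: {e, (1 2)(3 4), (1 3)(2 4), (1 4)(2 3)}.
So G has 1 subgroup of order 4.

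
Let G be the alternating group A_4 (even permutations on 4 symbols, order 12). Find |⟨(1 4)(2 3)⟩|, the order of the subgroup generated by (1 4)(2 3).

2

Computing powers of (1 4)(2 3): the smallest k with ((1 4)(2 3))^k = e is k = 2.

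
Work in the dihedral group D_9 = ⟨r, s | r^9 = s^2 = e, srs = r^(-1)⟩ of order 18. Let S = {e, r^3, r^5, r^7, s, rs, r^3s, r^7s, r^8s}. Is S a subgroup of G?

r^7 ∈ S but its inverse r^2 ∉ S, so S is not a subgroup.

No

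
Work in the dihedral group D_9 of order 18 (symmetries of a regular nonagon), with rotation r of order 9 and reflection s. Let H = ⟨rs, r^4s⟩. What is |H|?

|⟨rs⟩| = 2 and |⟨r^4s⟩| = 2, so |H| is a multiple of lcm(2, 2) = 2 and divides |G| = 18.
Closing under the operation: H = {e, r^3, r^6, rs, r^4s, r^7s}, so |H| = 6.

6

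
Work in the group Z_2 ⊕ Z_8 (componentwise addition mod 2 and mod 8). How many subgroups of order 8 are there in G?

|G| = 16 and 8 | 16, so subgroups of order 8 are possible by Lagrange.
The subgroups of order 8 are: {(0,0), (0,1), (0,2), (0,3), (0,4), (0,5), (0,6), (0,7)}; {(0,0), (0,2), (0,4), (0,6), (1,0), (1,2), (1,4), (1,6)}; {(0,0), (0,2), (0,4), (0,6), (1,1), (1,3), (1,5), (1,7)}.
So G has 3 subgroups of order 8.

3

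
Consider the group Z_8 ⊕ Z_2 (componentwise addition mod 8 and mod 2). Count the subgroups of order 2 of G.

3

|G| = 16 and 2 | 16, so subgroups of order 2 are possible by Lagrange.
The subgroups of order 2 are: {(0,0), (0,1)}; {(0,0), (4,0)}; {(0,0), (4,1)}.
So G has 3 subgroups of order 2.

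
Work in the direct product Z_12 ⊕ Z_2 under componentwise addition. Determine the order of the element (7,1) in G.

The order of (7,1) in Z_12 × Z_2 is lcm(ord(7) in Z_12, ord(1) in Z_2).
ord(7) = 12 and ord(1) = 2, so |⟨(7,1)⟩| = lcm(12, 2) = 12.

12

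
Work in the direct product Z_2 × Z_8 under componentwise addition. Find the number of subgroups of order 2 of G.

|G| = 16 and 2 | 16, so subgroups of order 2 are possible by Lagrange.
The subgroups of order 2 are: {(0,0), (0,4)}; {(0,0), (1,0)}; {(0,0), (1,4)}.
So G has 3 subgroups of order 2.

3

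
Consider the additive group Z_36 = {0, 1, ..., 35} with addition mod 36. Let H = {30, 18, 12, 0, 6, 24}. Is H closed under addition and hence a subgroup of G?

|H| = 6 divides |G| = 36, consistent with Lagrange.
H contains the identity, every element's inverse is in H, and H is closed under +: it is a subgroup.
In fact H = ⟨6⟩.

Yes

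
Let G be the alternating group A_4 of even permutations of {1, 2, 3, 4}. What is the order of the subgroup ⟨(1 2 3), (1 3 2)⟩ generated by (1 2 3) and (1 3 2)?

3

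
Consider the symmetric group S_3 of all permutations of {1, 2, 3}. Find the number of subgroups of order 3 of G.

1

|G| = 6 and 3 | 6, so subgroups of order 3 are possible by Lagrange.
The subgroups of order 3 are: {e, (1 2 3), (1 3 2)}.
So G has 1 subgroup of order 3.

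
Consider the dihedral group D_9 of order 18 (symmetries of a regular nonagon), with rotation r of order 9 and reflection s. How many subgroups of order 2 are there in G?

|G| = 18 and 2 | 18, so subgroups of order 2 are possible by Lagrange.
The subgroups of order 2 are: {e, r^2s}; {e, r^3s}; {e, r^4s}; {e, r^5s}; … (9 in all).
So G has 9 subgroups of order 2.

9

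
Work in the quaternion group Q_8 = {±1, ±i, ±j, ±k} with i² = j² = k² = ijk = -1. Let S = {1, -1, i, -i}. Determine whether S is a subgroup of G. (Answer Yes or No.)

Yes

|S| = 4 divides |G| = 8, consistent with Lagrange.
S contains the identity, every element's inverse is in S, and S is closed under ·: it is a subgroup.
In fact S = ⟨-i⟩.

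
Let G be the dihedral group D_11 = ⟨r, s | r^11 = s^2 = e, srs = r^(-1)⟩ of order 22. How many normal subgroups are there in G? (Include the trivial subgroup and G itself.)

3

G has 14 subgroups. Checking conjugation-invariance by order — order 1: 1/1 normal; order 2: 0/11 normal; order 11: 1/1 normal; order 22: 1/1 normal.
Total normal subgroups: 3.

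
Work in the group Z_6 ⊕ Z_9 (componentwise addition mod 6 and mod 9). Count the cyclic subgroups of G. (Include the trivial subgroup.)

16

Each element a generates a cyclic subgroup ⟨a⟩; distinct elements may generate the same one (a cyclic group of order d has φ(d) generators).
Cyclic subgroups by order — order 1: 1; order 2: 1; order 3: 4; order 6: 4; order 9: 3; order 18: 3.
Total: 16.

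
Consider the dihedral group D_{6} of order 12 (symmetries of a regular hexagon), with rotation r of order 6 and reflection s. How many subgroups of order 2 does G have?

|G| = 12 and 2 | 12, so subgroups of order 2 are possible by Lagrange.
The subgroups of order 2 are: {e, r^2s}; {e, r^3}; {e, r^3s}; {e, r^4s}; … (7 in all).
So G has 7 subgroups of order 2.

7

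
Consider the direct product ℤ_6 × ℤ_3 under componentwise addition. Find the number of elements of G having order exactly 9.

An element (a,b) has order lcm(ord(a), ord(b)); count pairs with lcm equal to 9.
Enumerating gives 0 such elements.

0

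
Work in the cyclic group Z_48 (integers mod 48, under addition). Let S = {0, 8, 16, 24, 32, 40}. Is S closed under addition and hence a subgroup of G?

Yes

|S| = 6 divides |G| = 48, consistent with Lagrange.
S contains the identity, every element's inverse is in S, and S is closed under +: it is a subgroup.
In fact S = ⟨8⟩.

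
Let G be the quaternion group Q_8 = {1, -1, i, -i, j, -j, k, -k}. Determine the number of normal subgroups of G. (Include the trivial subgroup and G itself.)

6

G has 6 subgroups. Checking conjugation-invariance by order — order 1: 1/1 normal; order 2: 1/1 normal; order 4: 3/3 normal; order 8: 1/1 normal.
Total normal subgroups: 6.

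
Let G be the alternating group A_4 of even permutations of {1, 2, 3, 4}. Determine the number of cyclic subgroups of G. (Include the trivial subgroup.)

Each element a generates a cyclic subgroup ⟨a⟩; distinct elements may generate the same one (a cyclic group of order d has φ(d) generators).
Cyclic subgroups by order — order 1: 1; order 2: 3; order 3: 4.
Total: 8.

8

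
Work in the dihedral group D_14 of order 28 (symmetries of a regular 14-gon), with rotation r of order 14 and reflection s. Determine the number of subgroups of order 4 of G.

7

|G| = 28 and 4 | 28, so subgroups of order 4 are possible by Lagrange.
The subgroups of order 4 are: {e, r^7, r^3s, r^10s}; {e, r^7, r^4s, r^11s}; {e, r^7, r^5s, r^12s}; {e, r^7, r^6s, r^13s}; … (7 in all).
So G has 7 subgroups of order 4.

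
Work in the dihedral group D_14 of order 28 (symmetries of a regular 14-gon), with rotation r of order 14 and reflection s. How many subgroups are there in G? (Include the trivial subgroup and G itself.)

28

|G| = 28, so by Lagrange every subgroup order divides 28. Divisors: 1, 2, 4, 7, 14, 28.
Subgroups by order — order 1: 1; order 2: 15; order 4: 7; order 7: 1; order 14: 3; order 28: 1.
Total: 1 + 15 + 7 + 1 + 3 + 1 = 28.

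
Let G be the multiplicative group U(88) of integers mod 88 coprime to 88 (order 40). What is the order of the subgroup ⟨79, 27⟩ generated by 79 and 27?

|⟨79⟩| = 10 and |⟨27⟩| = 10, so |H| is a multiple of lcm(10, 10) = 10 and divides |G| = 40.
Closing under the operation: H = {1, 3, 7, 9, 13, 21, 25, 27, 29, 39, 49, 59, 61, 63, 67, 75, 79, 81, 85, 87}, so |H| = 20.

20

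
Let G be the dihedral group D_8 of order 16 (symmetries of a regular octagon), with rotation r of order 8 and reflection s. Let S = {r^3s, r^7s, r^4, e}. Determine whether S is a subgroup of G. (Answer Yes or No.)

Yes

|S| = 4 divides |G| = 16, consistent with Lagrange.
S contains the identity, every element's inverse is in S, and S is closed under ·: it is a subgroup.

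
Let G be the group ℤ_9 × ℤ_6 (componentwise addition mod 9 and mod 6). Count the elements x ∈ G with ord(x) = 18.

18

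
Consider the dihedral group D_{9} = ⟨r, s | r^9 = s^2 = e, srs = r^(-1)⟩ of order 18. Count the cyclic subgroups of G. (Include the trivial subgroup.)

Group the elements of G by the cyclic subgroup they generate; each cyclic subgroup of order d accounts for φ(d) elements.
Cyclic subgroups by order — order 1: 1; order 2: 9; order 3: 1; order 9: 1.
Total: 12.

12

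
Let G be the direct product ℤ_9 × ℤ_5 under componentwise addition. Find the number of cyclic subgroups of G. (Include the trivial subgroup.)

6

Group the elements of G by the cyclic subgroup they generate; each cyclic subgroup of order d accounts for φ(d) elements.
Cyclic subgroups by order — order 1: 1; order 3: 1; order 5: 1; order 9: 1; order 15: 1; order 45: 1.
Total: 6.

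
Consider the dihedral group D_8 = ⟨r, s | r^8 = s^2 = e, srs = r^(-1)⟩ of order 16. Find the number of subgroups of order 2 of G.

|G| = 16 and 2 | 16, so subgroups of order 2 are possible by Lagrange.
The subgroups of order 2 are: {e, r^2s}; {e, r^3s}; {e, r^4}; {e, r^4s}; … (9 in all).
So G has 9 subgroups of order 2.

9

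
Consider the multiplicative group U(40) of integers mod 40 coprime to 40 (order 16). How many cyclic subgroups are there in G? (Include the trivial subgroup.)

Group the elements of G by the cyclic subgroup they generate; each cyclic subgroup of order d accounts for φ(d) elements.
Cyclic subgroups by order — order 1: 1; order 2: 7; order 4: 4.
Total: 12.

12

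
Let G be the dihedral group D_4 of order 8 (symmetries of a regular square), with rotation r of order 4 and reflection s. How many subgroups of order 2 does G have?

5

|G| = 8 and 2 | 8, so subgroups of order 2 are possible by Lagrange.
The subgroups of order 2 are: {e, r^2}; {e, r^2s}; {e, r^3s}; {e, rs}; … (5 in all).
So G has 5 subgroups of order 2.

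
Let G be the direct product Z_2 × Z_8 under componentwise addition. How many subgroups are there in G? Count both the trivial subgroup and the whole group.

11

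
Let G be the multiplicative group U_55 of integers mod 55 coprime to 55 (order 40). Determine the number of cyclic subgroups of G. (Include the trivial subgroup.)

12

A cyclic subgroup of order d is generated by each of its φ(d) elements of order d, so the cyclic subgroups of order d number (#elements of order d)/φ(d).
Cyclic subgroups by order — order 1: 1; order 2: 3; order 4: 2; order 5: 1; order 10: 3; order 20: 2.
Total: 12.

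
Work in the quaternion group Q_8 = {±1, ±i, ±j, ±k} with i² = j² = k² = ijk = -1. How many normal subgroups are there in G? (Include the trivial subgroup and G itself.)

6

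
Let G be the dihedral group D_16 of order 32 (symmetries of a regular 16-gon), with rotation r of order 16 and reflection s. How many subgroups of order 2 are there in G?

17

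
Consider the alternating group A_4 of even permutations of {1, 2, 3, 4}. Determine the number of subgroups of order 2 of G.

3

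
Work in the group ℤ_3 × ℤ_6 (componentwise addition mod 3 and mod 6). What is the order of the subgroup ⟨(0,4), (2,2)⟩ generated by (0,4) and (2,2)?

|⟨(0,4)⟩| = 3 and |⟨(2,2)⟩| = 3, so |H| is a multiple of lcm(3, 3) = 3 and divides |G| = 18.
Closing under the operation: H = {(0,0), (0,2), (0,4), (1,0), (1,2), (1,4), (2,0), (2,2), (2,4)}, so |H| = 9.

9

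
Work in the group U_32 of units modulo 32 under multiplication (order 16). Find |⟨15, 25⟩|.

|⟨15⟩| = 2 and |⟨25⟩| = 4, so |H| is a multiple of lcm(2, 4) = 4 and divides |G| = 16.
Closing under the operation: H = {1, 7, 9, 15, 17, 23, 25, 31}, so |H| = 8.

8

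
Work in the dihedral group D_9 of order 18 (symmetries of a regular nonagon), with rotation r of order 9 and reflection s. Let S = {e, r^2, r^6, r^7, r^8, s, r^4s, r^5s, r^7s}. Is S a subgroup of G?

r^8 ∈ S but its inverse r ∉ S, so S is not a subgroup.

No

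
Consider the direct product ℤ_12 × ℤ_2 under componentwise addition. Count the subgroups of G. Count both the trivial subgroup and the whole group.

|G| = 24, so by Lagrange every subgroup order divides 24. Divisors: 1, 2, 3, 4, 6, 8, 12, 24.
Subgroups by order — order 1: 1; order 2: 3; order 3: 1; order 4: 3; order 6: 3; order 8: 1; order 12: 3; order 24: 1.
Total: 1 + 3 + 1 + 3 + 3 + 1 + 3 + 1 = 16.

16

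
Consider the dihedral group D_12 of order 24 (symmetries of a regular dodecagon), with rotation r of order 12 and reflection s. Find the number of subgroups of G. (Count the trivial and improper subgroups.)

34

|G| = 24, so by Lagrange every subgroup order divides 24. Divisors: 1, 2, 3, 4, 6, 8, 12, 24.
Subgroups by order — order 1: 1; order 2: 13; order 3: 1; order 4: 7; order 6: 5; order 8: 3; order 12: 3; order 24: 1.
Total: 1 + 13 + 1 + 7 + 5 + 3 + 3 + 1 = 34.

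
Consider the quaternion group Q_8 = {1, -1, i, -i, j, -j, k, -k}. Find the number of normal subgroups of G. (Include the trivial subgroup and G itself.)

G has 6 subgroups. Checking conjugation-invariance by order — order 1: 1/1 normal; order 2: 1/1 normal; order 4: 3/3 normal; order 8: 1/1 normal.
Total normal subgroups: 6.

6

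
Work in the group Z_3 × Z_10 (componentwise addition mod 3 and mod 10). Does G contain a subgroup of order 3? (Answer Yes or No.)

Yes

3 | 30. A subgroup of order 3 is {(0,0), (1,0), (2,0)}.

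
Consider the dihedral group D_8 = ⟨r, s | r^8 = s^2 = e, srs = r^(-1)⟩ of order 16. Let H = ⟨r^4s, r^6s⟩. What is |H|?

8

|⟨r^4s⟩| = 2 and |⟨r^6s⟩| = 2, so |H| is a multiple of lcm(2, 2) = 2 and divides |G| = 16.
Closing under the operation: H = {e, r^2, r^4, r^6, s, r^2s, r^4s, r^6s}, so |H| = 8.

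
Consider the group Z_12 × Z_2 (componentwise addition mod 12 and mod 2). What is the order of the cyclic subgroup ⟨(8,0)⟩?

3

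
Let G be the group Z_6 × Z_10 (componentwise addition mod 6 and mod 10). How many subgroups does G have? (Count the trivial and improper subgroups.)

20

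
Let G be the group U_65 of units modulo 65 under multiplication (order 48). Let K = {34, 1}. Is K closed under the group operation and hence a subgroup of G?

34 ∈ K but its inverse 44 ∉ K, so K is not a subgroup.

No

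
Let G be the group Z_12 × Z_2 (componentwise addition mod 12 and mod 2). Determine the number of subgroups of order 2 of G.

|G| = 24 and 2 | 24, so subgroups of order 2 are possible by Lagrange.
The subgroups of order 2 are: {(0,0), (0,1)}; {(0,0), (6,0)}; {(0,0), (6,1)}.
So G has 3 subgroups of order 2.

3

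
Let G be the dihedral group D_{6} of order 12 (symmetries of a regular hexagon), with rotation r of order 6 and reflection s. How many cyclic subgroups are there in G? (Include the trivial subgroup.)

10

Group the elements of G by the cyclic subgroup they generate; each cyclic subgroup of order d accounts for φ(d) elements.
Cyclic subgroups by order — order 1: 1; order 2: 7; order 3: 1; order 6: 1.
Total: 10.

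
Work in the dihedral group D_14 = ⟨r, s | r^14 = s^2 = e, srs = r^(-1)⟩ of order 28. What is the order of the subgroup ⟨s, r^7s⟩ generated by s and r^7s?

4

|⟨s⟩| = 2 and |⟨r^7s⟩| = 2, so |H| is a multiple of lcm(2, 2) = 2 and divides |G| = 28.
Closing under the operation: H = {e, r^7, s, r^7s}, so |H| = 4.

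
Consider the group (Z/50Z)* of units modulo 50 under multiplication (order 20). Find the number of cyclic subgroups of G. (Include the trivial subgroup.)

6

Group the elements of G by the cyclic subgroup they generate; each cyclic subgroup of order d accounts for φ(d) elements.
Cyclic subgroups by order — order 1: 1; order 2: 1; order 4: 1; order 5: 1; order 10: 1; order 20: 1.
Total: 6.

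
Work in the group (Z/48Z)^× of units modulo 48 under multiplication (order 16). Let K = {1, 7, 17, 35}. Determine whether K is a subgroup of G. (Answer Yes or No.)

No

35 ∈ K but its inverse 11 ∉ K, so K is not a subgroup.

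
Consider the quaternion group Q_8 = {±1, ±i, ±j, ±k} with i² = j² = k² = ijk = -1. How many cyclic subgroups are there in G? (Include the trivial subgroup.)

Each element a generates a cyclic subgroup ⟨a⟩; distinct elements may generate the same one (a cyclic group of order d has φ(d) generators).
Cyclic subgroups by order — order 1: 1; order 2: 1; order 4: 3.
Total: 5.

5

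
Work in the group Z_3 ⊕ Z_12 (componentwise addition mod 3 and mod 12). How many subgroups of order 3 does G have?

4

|G| = 36 and 3 | 36, so subgroups of order 3 are possible by Lagrange.
The subgroups of order 3 are: {(0,0), (0,4), (0,8)}; {(0,0), (1,0), (2,0)}; {(0,0), (1,4), (2,8)}; {(0,0), (1,8), (2,4)}.
So G has 4 subgroups of order 3.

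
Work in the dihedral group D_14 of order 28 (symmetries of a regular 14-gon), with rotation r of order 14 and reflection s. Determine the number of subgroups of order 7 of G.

|G| = 28 and 7 | 28, so subgroups of order 7 are possible by Lagrange.
The subgroups of order 7 are: {e, r^2, r^4, r^6, r^8, r^10, r^12}.
So G has 1 subgroup of order 7.

1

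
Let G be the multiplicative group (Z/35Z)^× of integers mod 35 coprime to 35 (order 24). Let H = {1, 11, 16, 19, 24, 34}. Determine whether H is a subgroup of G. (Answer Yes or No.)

Yes

|H| = 6 divides |G| = 24, consistent with Lagrange.
H contains the identity, every element's inverse is in H, and H is closed under ·: it is a subgroup.
In fact H = ⟨19⟩.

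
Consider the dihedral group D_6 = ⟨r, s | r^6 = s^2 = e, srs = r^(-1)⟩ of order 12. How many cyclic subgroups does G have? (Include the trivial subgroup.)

A cyclic subgroup of order d is generated by each of its φ(d) elements of order d, so the cyclic subgroups of order d number (#elements of order d)/φ(d).
Cyclic subgroups by order — order 1: 1; order 2: 7; order 3: 1; order 6: 1.
Total: 10.

10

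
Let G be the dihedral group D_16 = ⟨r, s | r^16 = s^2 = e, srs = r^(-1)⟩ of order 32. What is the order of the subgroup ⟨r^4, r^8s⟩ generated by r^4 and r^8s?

8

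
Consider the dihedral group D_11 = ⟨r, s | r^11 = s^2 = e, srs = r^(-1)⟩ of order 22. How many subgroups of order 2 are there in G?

11

|G| = 22 and 2 | 22, so subgroups of order 2 are possible by Lagrange.
The subgroups of order 2 are: {e, r^10s}; {e, r^2s}; {e, r^3s}; {e, r^4s}; … (11 in all).
So G has 11 subgroups of order 2.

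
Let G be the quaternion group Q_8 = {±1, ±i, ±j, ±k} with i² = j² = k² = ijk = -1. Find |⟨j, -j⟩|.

4

|⟨j⟩| = 4 and |⟨-j⟩| = 4, so |H| is a multiple of lcm(4, 4) = 4 and divides |G| = 8.
Closing under the operation: H = {1, -1, j, -j}, so |H| = 4.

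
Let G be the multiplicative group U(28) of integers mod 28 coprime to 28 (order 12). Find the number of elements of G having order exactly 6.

6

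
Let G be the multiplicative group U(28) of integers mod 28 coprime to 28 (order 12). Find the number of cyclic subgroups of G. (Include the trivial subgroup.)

A cyclic subgroup of order d is generated by each of its φ(d) elements of order d, so the cyclic subgroups of order d number (#elements of order d)/φ(d).
Cyclic subgroups by order — order 1: 1; order 2: 3; order 3: 1; order 6: 3.
Total: 8.

8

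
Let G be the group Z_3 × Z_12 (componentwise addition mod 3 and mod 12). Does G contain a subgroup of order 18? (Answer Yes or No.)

Yes

18 | 36. A subgroup of order 18 is {(0,0), (0,2), (0,4), (0,6), (0,8), (0,10), (1,0), (1,2), (1,4), (1,6), (1,8), (1,10), (2,0), (2,2), (2,4), (2,6), (2,8), (2,10)}.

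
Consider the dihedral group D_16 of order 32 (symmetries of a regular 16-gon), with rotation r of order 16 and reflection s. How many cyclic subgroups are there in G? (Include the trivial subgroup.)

21

A cyclic subgroup of order d is generated by each of its φ(d) elements of order d, so the cyclic subgroups of order d number (#elements of order d)/φ(d).
Cyclic subgroups by order — order 1: 1; order 2: 17; order 4: 1; order 8: 1; order 16: 1.
Total: 21.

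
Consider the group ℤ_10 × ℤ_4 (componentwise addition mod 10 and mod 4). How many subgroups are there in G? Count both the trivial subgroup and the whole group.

|G| = 40, so by Lagrange every subgroup order divides 40. Divisors: 1, 2, 4, 5, 8, 10, 20, 40.
Subgroups by order — order 1: 1; order 2: 3; order 4: 3; order 5: 1; order 8: 1; order 10: 3; order 20: 3; order 40: 1.
Total: 1 + 3 + 3 + 1 + 1 + 3 + 3 + 1 = 16.

16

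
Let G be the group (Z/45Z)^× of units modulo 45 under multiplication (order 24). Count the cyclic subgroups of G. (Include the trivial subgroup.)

A cyclic subgroup of order d is generated by each of its φ(d) elements of order d, so the cyclic subgroups of order d number (#elements of order d)/φ(d).
Cyclic subgroups by order — order 1: 1; order 2: 3; order 3: 1; order 4: 2; order 6: 3; order 12: 2.
Total: 12.

12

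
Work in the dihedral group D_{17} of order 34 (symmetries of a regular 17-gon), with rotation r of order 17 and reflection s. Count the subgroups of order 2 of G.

17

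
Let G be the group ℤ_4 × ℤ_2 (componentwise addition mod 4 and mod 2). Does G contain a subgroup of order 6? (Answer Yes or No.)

No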